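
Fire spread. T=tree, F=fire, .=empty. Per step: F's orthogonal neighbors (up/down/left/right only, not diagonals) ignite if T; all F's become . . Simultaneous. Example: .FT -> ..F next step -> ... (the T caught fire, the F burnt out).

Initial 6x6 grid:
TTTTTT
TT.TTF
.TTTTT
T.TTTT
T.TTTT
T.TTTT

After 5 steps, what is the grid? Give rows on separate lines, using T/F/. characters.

Step 1: 3 trees catch fire, 1 burn out
  TTTTTF
  TT.TF.
  .TTTTF
  T.TTTT
  T.TTTT
  T.TTTT
Step 2: 4 trees catch fire, 3 burn out
  TTTTF.
  TT.F..
  .TTTF.
  T.TTTF
  T.TTTT
  T.TTTT
Step 3: 4 trees catch fire, 4 burn out
  TTTF..
  TT....
  .TTF..
  T.TTF.
  T.TTTF
  T.TTTT
Step 4: 5 trees catch fire, 4 burn out
  TTF...
  TT....
  .TF...
  T.TF..
  T.TTF.
  T.TTTF
Step 5: 5 trees catch fire, 5 burn out
  TF....
  TT....
  .F....
  T.F...
  T.TF..
  T.TTF.

TF....
TT....
.F....
T.F...
T.TF..
T.TTF.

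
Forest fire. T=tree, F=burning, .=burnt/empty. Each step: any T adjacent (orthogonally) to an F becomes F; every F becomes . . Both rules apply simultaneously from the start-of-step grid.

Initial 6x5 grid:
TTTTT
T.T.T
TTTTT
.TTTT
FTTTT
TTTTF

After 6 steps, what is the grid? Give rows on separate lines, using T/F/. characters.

Step 1: 4 trees catch fire, 2 burn out
  TTTTT
  T.T.T
  TTTTT
  .TTTT
  .FTTF
  FTTF.
Step 2: 6 trees catch fire, 4 burn out
  TTTTT
  T.T.T
  TTTTT
  .FTTF
  ..FF.
  .FF..
Step 3: 4 trees catch fire, 6 burn out
  TTTTT
  T.T.T
  TFTTF
  ..FF.
  .....
  .....
Step 4: 4 trees catch fire, 4 burn out
  TTTTT
  T.T.F
  F.FF.
  .....
  .....
  .....
Step 5: 3 trees catch fire, 4 burn out
  TTTTF
  F.F..
  .....
  .....
  .....
  .....
Step 6: 3 trees catch fire, 3 burn out
  FTFF.
  .....
  .....
  .....
  .....
  .....

FTFF.
.....
.....
.....
.....
.....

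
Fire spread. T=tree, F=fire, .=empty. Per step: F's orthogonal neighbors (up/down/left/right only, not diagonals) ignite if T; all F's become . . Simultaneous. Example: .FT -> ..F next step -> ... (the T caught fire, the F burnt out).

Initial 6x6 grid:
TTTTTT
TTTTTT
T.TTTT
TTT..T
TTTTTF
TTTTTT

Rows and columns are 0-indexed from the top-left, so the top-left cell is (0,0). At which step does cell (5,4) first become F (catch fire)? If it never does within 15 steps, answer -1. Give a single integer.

Step 1: cell (5,4)='T' (+3 fires, +1 burnt)
Step 2: cell (5,4)='F' (+3 fires, +3 burnt)
  -> target ignites at step 2
Step 3: cell (5,4)='.' (+4 fires, +3 burnt)
Step 4: cell (5,4)='.' (+6 fires, +4 burnt)
Step 5: cell (5,4)='.' (+6 fires, +6 burnt)
Step 6: cell (5,4)='.' (+4 fires, +6 burnt)
Step 7: cell (5,4)='.' (+3 fires, +4 burnt)
Step 8: cell (5,4)='.' (+2 fires, +3 burnt)
Step 9: cell (5,4)='.' (+1 fires, +2 burnt)
Step 10: cell (5,4)='.' (+0 fires, +1 burnt)
  fire out at step 10

2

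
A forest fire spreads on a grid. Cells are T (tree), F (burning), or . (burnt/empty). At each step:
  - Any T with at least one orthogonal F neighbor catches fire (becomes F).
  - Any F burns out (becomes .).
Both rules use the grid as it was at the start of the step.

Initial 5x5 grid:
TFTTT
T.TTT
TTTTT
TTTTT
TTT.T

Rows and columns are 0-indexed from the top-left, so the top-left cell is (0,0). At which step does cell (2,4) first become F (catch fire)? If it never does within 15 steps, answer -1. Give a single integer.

Step 1: cell (2,4)='T' (+2 fires, +1 burnt)
Step 2: cell (2,4)='T' (+3 fires, +2 burnt)
Step 3: cell (2,4)='T' (+4 fires, +3 burnt)
Step 4: cell (2,4)='T' (+5 fires, +4 burnt)
Step 5: cell (2,4)='F' (+5 fires, +5 burnt)
  -> target ignites at step 5
Step 6: cell (2,4)='.' (+2 fires, +5 burnt)
Step 7: cell (2,4)='.' (+1 fires, +2 burnt)
Step 8: cell (2,4)='.' (+0 fires, +1 burnt)
  fire out at step 8

5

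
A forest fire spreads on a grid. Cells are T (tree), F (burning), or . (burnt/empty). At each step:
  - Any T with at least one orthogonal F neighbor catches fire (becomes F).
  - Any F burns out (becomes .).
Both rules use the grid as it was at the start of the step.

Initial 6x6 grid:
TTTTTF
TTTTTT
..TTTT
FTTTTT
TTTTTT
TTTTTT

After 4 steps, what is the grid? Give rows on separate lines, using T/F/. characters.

Step 1: 4 trees catch fire, 2 burn out
  TTTTF.
  TTTTTF
  ..TTTT
  .FTTTT
  FTTTTT
  TTTTTT
Step 2: 6 trees catch fire, 4 burn out
  TTTF..
  TTTTF.
  ..TTTF
  ..FTTT
  .FTTTT
  FTTTTT
Step 3: 8 trees catch fire, 6 burn out
  TTF...
  TTTF..
  ..FTF.
  ...FTF
  ..FTTT
  .FTTTT
Step 4: 7 trees catch fire, 8 burn out
  TF....
  TTF...
  ...F..
  ....F.
  ...FTF
  ..FTTT

TF....
TTF...
...F..
....F.
...FTF
..FTTT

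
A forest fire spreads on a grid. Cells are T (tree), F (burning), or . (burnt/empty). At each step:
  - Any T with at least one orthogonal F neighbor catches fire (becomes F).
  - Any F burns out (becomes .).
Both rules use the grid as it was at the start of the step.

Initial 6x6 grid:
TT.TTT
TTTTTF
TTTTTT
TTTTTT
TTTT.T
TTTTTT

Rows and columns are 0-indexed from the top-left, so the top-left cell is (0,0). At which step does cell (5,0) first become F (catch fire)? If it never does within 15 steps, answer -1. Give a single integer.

Step 1: cell (5,0)='T' (+3 fires, +1 burnt)
Step 2: cell (5,0)='T' (+4 fires, +3 burnt)
Step 3: cell (5,0)='T' (+5 fires, +4 burnt)
Step 4: cell (5,0)='T' (+4 fires, +5 burnt)
Step 5: cell (5,0)='T' (+6 fires, +4 burnt)
Step 6: cell (5,0)='T' (+5 fires, +6 burnt)
Step 7: cell (5,0)='T' (+3 fires, +5 burnt)
Step 8: cell (5,0)='T' (+2 fires, +3 burnt)
Step 9: cell (5,0)='F' (+1 fires, +2 burnt)
  -> target ignites at step 9
Step 10: cell (5,0)='.' (+0 fires, +1 burnt)
  fire out at step 10

9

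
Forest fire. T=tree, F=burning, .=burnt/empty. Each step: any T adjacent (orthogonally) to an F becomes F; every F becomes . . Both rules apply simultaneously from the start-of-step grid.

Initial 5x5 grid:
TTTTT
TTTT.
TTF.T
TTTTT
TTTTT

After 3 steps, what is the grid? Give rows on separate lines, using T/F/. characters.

Step 1: 3 trees catch fire, 1 burn out
  TTTTT
  TTFT.
  TF..T
  TTFTT
  TTTTT
Step 2: 7 trees catch fire, 3 burn out
  TTFTT
  TF.F.
  F...T
  TF.FT
  TTFTT
Step 3: 7 trees catch fire, 7 burn out
  TF.FT
  F....
  ....T
  F...F
  TF.FT

TF.FT
F....
....T
F...F
TF.FT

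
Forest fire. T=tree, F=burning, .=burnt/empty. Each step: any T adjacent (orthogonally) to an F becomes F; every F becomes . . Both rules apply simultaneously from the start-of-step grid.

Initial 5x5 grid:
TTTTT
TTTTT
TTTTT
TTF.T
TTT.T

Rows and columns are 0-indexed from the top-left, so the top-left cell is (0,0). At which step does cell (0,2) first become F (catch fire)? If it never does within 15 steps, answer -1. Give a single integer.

Step 1: cell (0,2)='T' (+3 fires, +1 burnt)
Step 2: cell (0,2)='T' (+5 fires, +3 burnt)
Step 3: cell (0,2)='F' (+6 fires, +5 burnt)
  -> target ignites at step 3
Step 4: cell (0,2)='.' (+5 fires, +6 burnt)
Step 5: cell (0,2)='.' (+3 fires, +5 burnt)
Step 6: cell (0,2)='.' (+0 fires, +3 burnt)
  fire out at step 6

3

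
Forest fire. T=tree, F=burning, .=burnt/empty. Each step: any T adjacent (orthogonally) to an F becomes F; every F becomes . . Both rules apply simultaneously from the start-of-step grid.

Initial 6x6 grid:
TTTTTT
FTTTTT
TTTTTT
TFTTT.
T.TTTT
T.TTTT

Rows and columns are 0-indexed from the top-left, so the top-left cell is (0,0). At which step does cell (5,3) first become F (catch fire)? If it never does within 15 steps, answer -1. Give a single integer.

Step 1: cell (5,3)='T' (+6 fires, +2 burnt)
Step 2: cell (5,3)='T' (+6 fires, +6 burnt)
Step 3: cell (5,3)='T' (+7 fires, +6 burnt)
Step 4: cell (5,3)='F' (+5 fires, +7 burnt)
  -> target ignites at step 4
Step 5: cell (5,3)='.' (+5 fires, +5 burnt)
Step 6: cell (5,3)='.' (+2 fires, +5 burnt)
Step 7: cell (5,3)='.' (+0 fires, +2 burnt)
  fire out at step 7

4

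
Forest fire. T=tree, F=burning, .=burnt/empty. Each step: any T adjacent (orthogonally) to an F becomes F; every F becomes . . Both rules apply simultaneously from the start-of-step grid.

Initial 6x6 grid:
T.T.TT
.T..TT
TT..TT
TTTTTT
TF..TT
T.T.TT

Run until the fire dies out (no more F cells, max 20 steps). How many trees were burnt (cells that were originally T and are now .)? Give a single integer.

Step 1: +2 fires, +1 burnt (F count now 2)
Step 2: +4 fires, +2 burnt (F count now 4)
Step 3: +3 fires, +4 burnt (F count now 3)
Step 4: +1 fires, +3 burnt (F count now 1)
Step 5: +3 fires, +1 burnt (F count now 3)
Step 6: +4 fires, +3 burnt (F count now 4)
Step 7: +3 fires, +4 burnt (F count now 3)
Step 8: +1 fires, +3 burnt (F count now 1)
Step 9: +0 fires, +1 burnt (F count now 0)
Fire out after step 9
Initially T: 24, now '.': 33
Total burnt (originally-T cells now '.'): 21

Answer: 21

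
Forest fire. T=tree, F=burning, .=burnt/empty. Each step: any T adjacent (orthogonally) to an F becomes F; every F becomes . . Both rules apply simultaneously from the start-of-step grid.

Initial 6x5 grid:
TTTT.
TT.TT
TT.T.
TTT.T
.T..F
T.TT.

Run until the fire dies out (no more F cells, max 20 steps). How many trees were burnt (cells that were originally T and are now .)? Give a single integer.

Step 1: +1 fires, +1 burnt (F count now 1)
Step 2: +0 fires, +1 burnt (F count now 0)
Fire out after step 2
Initially T: 19, now '.': 12
Total burnt (originally-T cells now '.'): 1

Answer: 1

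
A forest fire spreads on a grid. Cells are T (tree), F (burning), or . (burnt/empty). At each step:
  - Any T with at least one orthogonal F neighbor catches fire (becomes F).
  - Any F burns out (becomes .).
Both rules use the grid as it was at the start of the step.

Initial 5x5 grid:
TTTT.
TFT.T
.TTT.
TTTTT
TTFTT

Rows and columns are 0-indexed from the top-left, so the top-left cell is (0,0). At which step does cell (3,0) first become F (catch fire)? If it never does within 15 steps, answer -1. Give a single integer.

Step 1: cell (3,0)='T' (+7 fires, +2 burnt)
Step 2: cell (3,0)='T' (+7 fires, +7 burnt)
Step 3: cell (3,0)='F' (+4 fires, +7 burnt)
  -> target ignites at step 3
Step 4: cell (3,0)='.' (+0 fires, +4 burnt)
  fire out at step 4

3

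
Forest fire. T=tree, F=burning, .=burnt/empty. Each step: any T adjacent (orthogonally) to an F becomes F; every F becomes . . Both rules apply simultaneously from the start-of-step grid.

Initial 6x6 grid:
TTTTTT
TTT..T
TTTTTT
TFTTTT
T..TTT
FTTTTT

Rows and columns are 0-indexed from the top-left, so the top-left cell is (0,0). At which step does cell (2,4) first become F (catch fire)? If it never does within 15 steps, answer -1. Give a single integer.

Step 1: cell (2,4)='T' (+5 fires, +2 burnt)
Step 2: cell (2,4)='T' (+5 fires, +5 burnt)
Step 3: cell (2,4)='T' (+7 fires, +5 burnt)
Step 4: cell (2,4)='F' (+6 fires, +7 burnt)
  -> target ignites at step 4
Step 5: cell (2,4)='.' (+4 fires, +6 burnt)
Step 6: cell (2,4)='.' (+2 fires, +4 burnt)
Step 7: cell (2,4)='.' (+1 fires, +2 burnt)
Step 8: cell (2,4)='.' (+0 fires, +1 burnt)
  fire out at step 8

4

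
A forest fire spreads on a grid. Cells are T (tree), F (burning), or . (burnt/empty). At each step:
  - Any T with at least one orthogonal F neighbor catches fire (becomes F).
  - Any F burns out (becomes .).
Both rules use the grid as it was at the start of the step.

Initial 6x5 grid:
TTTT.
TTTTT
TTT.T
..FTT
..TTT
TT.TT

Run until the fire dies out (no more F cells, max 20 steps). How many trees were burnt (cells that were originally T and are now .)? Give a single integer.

Answer: 20

Derivation:
Step 1: +3 fires, +1 burnt (F count now 3)
Step 2: +4 fires, +3 burnt (F count now 4)
Step 3: +7 fires, +4 burnt (F count now 7)
Step 4: +5 fires, +7 burnt (F count now 5)
Step 5: +1 fires, +5 burnt (F count now 1)
Step 6: +0 fires, +1 burnt (F count now 0)
Fire out after step 6
Initially T: 22, now '.': 28
Total burnt (originally-T cells now '.'): 20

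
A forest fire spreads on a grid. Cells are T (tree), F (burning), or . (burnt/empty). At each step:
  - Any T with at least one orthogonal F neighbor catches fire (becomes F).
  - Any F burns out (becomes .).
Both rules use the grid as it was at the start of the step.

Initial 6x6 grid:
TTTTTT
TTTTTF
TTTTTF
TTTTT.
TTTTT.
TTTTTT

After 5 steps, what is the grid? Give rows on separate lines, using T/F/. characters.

Step 1: 3 trees catch fire, 2 burn out
  TTTTTF
  TTTTF.
  TTTTF.
  TTTTT.
  TTTTT.
  TTTTTT
Step 2: 4 trees catch fire, 3 burn out
  TTTTF.
  TTTF..
  TTTF..
  TTTTF.
  TTTTT.
  TTTTTT
Step 3: 5 trees catch fire, 4 burn out
  TTTF..
  TTF...
  TTF...
  TTTF..
  TTTTF.
  TTTTTT
Step 4: 6 trees catch fire, 5 burn out
  TTF...
  TF....
  TF....
  TTF...
  TTTF..
  TTTTFT
Step 5: 7 trees catch fire, 6 burn out
  TF....
  F.....
  F.....
  TF....
  TTF...
  TTTF.F

TF....
F.....
F.....
TF....
TTF...
TTTF.F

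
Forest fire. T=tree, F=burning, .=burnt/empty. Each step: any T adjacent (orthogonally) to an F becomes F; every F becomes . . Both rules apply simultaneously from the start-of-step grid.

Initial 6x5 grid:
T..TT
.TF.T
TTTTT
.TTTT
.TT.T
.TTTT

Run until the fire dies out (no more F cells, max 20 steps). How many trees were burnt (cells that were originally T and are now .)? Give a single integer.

Step 1: +2 fires, +1 burnt (F count now 2)
Step 2: +3 fires, +2 burnt (F count now 3)
Step 3: +5 fires, +3 burnt (F count now 5)
Step 4: +4 fires, +5 burnt (F count now 4)
Step 5: +4 fires, +4 burnt (F count now 4)
Step 6: +2 fires, +4 burnt (F count now 2)
Step 7: +0 fires, +2 burnt (F count now 0)
Fire out after step 7
Initially T: 21, now '.': 29
Total burnt (originally-T cells now '.'): 20

Answer: 20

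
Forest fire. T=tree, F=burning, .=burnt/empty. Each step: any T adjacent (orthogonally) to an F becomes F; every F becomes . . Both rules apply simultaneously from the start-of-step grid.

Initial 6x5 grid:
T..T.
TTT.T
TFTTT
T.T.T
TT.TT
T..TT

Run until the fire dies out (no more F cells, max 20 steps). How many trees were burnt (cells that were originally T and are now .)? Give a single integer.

Answer: 19

Derivation:
Step 1: +3 fires, +1 burnt (F count now 3)
Step 2: +5 fires, +3 burnt (F count now 5)
Step 3: +3 fires, +5 burnt (F count now 3)
Step 4: +4 fires, +3 burnt (F count now 4)
Step 5: +1 fires, +4 burnt (F count now 1)
Step 6: +2 fires, +1 burnt (F count now 2)
Step 7: +1 fires, +2 burnt (F count now 1)
Step 8: +0 fires, +1 burnt (F count now 0)
Fire out after step 8
Initially T: 20, now '.': 29
Total burnt (originally-T cells now '.'): 19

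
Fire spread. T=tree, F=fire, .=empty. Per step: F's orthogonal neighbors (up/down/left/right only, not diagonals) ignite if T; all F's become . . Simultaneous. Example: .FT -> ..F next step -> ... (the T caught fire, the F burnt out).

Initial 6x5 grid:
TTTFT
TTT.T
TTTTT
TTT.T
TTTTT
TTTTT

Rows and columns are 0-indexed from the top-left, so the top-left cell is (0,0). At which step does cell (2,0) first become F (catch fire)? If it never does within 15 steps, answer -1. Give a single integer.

Step 1: cell (2,0)='T' (+2 fires, +1 burnt)
Step 2: cell (2,0)='T' (+3 fires, +2 burnt)
Step 3: cell (2,0)='T' (+4 fires, +3 burnt)
Step 4: cell (2,0)='T' (+5 fires, +4 burnt)
Step 5: cell (2,0)='F' (+4 fires, +5 burnt)
  -> target ignites at step 5
Step 6: cell (2,0)='.' (+5 fires, +4 burnt)
Step 7: cell (2,0)='.' (+3 fires, +5 burnt)
Step 8: cell (2,0)='.' (+1 fires, +3 burnt)
Step 9: cell (2,0)='.' (+0 fires, +1 burnt)
  fire out at step 9

5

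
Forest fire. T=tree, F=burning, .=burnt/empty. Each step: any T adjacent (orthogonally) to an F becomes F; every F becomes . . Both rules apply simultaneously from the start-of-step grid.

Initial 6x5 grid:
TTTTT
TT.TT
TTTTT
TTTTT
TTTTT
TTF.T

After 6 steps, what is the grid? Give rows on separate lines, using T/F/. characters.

Step 1: 2 trees catch fire, 1 burn out
  TTTTT
  TT.TT
  TTTTT
  TTTTT
  TTFTT
  TF..T
Step 2: 4 trees catch fire, 2 burn out
  TTTTT
  TT.TT
  TTTTT
  TTFTT
  TF.FT
  F...T
Step 3: 5 trees catch fire, 4 burn out
  TTTTT
  TT.TT
  TTFTT
  TF.FT
  F...F
  ....T
Step 4: 5 trees catch fire, 5 burn out
  TTTTT
  TT.TT
  TF.FT
  F...F
  .....
  ....F
Step 5: 4 trees catch fire, 5 burn out
  TTTTT
  TF.FT
  F...F
  .....
  .....
  .....
Step 6: 4 trees catch fire, 4 burn out
  TFTFT
  F...F
  .....
  .....
  .....
  .....

TFTFT
F...F
.....
.....
.....
.....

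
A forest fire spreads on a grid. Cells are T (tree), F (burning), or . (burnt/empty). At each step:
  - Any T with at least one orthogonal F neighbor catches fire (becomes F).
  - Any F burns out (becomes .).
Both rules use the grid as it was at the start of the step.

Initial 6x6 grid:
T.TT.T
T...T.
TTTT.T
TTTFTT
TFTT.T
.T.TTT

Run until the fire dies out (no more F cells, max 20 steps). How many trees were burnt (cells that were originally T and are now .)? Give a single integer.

Step 1: +8 fires, +2 burnt (F count now 8)
Step 2: +5 fires, +8 burnt (F count now 5)
Step 3: +4 fires, +5 burnt (F count now 4)
Step 4: +2 fires, +4 burnt (F count now 2)
Step 5: +1 fires, +2 burnt (F count now 1)
Step 6: +0 fires, +1 burnt (F count now 0)
Fire out after step 6
Initially T: 24, now '.': 32
Total burnt (originally-T cells now '.'): 20

Answer: 20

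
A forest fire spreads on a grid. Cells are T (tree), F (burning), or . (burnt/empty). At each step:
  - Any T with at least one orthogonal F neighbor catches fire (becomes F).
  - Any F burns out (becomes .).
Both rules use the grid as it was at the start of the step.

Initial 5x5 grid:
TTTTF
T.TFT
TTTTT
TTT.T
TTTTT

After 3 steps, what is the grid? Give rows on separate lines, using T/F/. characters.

Step 1: 4 trees catch fire, 2 burn out
  TTTF.
  T.F.F
  TTTFT
  TTT.T
  TTTTT
Step 2: 3 trees catch fire, 4 burn out
  TTF..
  T....
  TTF.F
  TTT.T
  TTTTT
Step 3: 4 trees catch fire, 3 burn out
  TF...
  T....
  TF...
  TTF.F
  TTTTT

TF...
T....
TF...
TTF.F
TTTTT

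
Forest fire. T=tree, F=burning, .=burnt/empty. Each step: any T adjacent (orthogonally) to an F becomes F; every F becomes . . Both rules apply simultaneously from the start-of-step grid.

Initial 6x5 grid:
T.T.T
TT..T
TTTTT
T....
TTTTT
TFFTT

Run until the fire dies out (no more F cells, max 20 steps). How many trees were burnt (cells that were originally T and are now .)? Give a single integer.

Step 1: +4 fires, +2 burnt (F count now 4)
Step 2: +3 fires, +4 burnt (F count now 3)
Step 3: +2 fires, +3 burnt (F count now 2)
Step 4: +1 fires, +2 burnt (F count now 1)
Step 5: +2 fires, +1 burnt (F count now 2)
Step 6: +3 fires, +2 burnt (F count now 3)
Step 7: +1 fires, +3 burnt (F count now 1)
Step 8: +1 fires, +1 burnt (F count now 1)
Step 9: +1 fires, +1 burnt (F count now 1)
Step 10: +1 fires, +1 burnt (F count now 1)
Step 11: +0 fires, +1 burnt (F count now 0)
Fire out after step 11
Initially T: 20, now '.': 29
Total burnt (originally-T cells now '.'): 19

Answer: 19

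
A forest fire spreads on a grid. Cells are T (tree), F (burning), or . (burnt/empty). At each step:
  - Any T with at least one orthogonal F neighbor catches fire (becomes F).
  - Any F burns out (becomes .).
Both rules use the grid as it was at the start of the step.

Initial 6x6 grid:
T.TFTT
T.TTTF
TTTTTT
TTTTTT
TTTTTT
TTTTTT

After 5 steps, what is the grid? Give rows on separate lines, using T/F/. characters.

Step 1: 6 trees catch fire, 2 burn out
  T.F.FF
  T.TFF.
  TTTTTF
  TTTTTT
  TTTTTT
  TTTTTT
Step 2: 4 trees catch fire, 6 burn out
  T.....
  T.F...
  TTTFF.
  TTTTTF
  TTTTTT
  TTTTTT
Step 3: 4 trees catch fire, 4 burn out
  T.....
  T.....
  TTF...
  TTTFF.
  TTTTTF
  TTTTTT
Step 4: 5 trees catch fire, 4 burn out
  T.....
  T.....
  TF....
  TTF...
  TTTFF.
  TTTTTF
Step 5: 5 trees catch fire, 5 burn out
  T.....
  T.....
  F.....
  TF....
  TTF...
  TTTFF.

T.....
T.....
F.....
TF....
TTF...
TTTFF.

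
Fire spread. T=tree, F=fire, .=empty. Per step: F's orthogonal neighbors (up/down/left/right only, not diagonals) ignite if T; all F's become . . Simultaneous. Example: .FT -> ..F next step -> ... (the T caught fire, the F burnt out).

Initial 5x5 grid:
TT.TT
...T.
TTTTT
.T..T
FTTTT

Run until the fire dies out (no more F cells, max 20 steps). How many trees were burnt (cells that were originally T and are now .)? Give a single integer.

Answer: 14

Derivation:
Step 1: +1 fires, +1 burnt (F count now 1)
Step 2: +2 fires, +1 burnt (F count now 2)
Step 3: +2 fires, +2 burnt (F count now 2)
Step 4: +3 fires, +2 burnt (F count now 3)
Step 5: +2 fires, +3 burnt (F count now 2)
Step 6: +2 fires, +2 burnt (F count now 2)
Step 7: +1 fires, +2 burnt (F count now 1)
Step 8: +1 fires, +1 burnt (F count now 1)
Step 9: +0 fires, +1 burnt (F count now 0)
Fire out after step 9
Initially T: 16, now '.': 23
Total burnt (originally-T cells now '.'): 14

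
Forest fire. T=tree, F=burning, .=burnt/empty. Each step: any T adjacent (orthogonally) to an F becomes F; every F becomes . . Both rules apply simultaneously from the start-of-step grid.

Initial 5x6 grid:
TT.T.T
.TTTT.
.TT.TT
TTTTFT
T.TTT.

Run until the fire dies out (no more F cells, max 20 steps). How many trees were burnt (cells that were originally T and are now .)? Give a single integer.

Step 1: +4 fires, +1 burnt (F count now 4)
Step 2: +4 fires, +4 burnt (F count now 4)
Step 3: +4 fires, +4 burnt (F count now 4)
Step 4: +4 fires, +4 burnt (F count now 4)
Step 5: +2 fires, +4 burnt (F count now 2)
Step 6: +1 fires, +2 burnt (F count now 1)
Step 7: +1 fires, +1 burnt (F count now 1)
Step 8: +0 fires, +1 burnt (F count now 0)
Fire out after step 8
Initially T: 21, now '.': 29
Total burnt (originally-T cells now '.'): 20

Answer: 20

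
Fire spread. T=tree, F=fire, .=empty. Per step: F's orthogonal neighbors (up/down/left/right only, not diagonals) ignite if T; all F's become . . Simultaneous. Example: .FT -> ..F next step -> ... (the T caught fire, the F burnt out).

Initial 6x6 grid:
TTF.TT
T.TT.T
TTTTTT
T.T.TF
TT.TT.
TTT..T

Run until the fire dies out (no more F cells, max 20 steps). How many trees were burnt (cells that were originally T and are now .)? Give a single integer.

Answer: 24

Derivation:
Step 1: +4 fires, +2 burnt (F count now 4)
Step 2: +6 fires, +4 burnt (F count now 6)
Step 3: +6 fires, +6 burnt (F count now 6)
Step 4: +2 fires, +6 burnt (F count now 2)
Step 5: +1 fires, +2 burnt (F count now 1)
Step 6: +1 fires, +1 burnt (F count now 1)
Step 7: +2 fires, +1 burnt (F count now 2)
Step 8: +1 fires, +2 burnt (F count now 1)
Step 9: +1 fires, +1 burnt (F count now 1)
Step 10: +0 fires, +1 burnt (F count now 0)
Fire out after step 10
Initially T: 25, now '.': 35
Total burnt (originally-T cells now '.'): 24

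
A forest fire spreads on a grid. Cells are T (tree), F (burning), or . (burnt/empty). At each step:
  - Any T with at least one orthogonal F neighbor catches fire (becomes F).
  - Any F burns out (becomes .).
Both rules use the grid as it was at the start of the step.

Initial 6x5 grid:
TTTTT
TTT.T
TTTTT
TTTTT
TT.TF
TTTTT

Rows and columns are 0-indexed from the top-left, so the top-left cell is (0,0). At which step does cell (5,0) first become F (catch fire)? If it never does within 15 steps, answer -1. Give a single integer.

Step 1: cell (5,0)='T' (+3 fires, +1 burnt)
Step 2: cell (5,0)='T' (+3 fires, +3 burnt)
Step 3: cell (5,0)='T' (+4 fires, +3 burnt)
Step 4: cell (5,0)='T' (+4 fires, +4 burnt)
Step 5: cell (5,0)='F' (+6 fires, +4 burnt)
  -> target ignites at step 5
Step 6: cell (5,0)='.' (+4 fires, +6 burnt)
Step 7: cell (5,0)='.' (+2 fires, +4 burnt)
Step 8: cell (5,0)='.' (+1 fires, +2 burnt)
Step 9: cell (5,0)='.' (+0 fires, +1 burnt)
  fire out at step 9

5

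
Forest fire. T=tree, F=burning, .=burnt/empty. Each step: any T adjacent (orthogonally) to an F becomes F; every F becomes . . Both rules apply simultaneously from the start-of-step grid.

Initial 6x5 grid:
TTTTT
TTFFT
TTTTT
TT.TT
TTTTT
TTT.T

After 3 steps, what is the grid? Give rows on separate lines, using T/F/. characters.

Step 1: 6 trees catch fire, 2 burn out
  TTFFT
  TF..F
  TTFFT
  TT.TT
  TTTTT
  TTT.T
Step 2: 6 trees catch fire, 6 burn out
  TF..F
  F....
  TF..F
  TT.FT
  TTTTT
  TTT.T
Step 3: 5 trees catch fire, 6 burn out
  F....
  .....
  F....
  TF..F
  TTTFT
  TTT.T

F....
.....
F....
TF..F
TTTFT
TTT.T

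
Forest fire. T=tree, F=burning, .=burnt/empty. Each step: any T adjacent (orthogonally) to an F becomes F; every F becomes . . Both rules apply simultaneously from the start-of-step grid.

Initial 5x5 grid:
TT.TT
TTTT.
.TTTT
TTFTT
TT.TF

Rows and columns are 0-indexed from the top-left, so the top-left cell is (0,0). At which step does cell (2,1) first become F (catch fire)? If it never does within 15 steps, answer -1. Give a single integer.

Step 1: cell (2,1)='T' (+5 fires, +2 burnt)
Step 2: cell (2,1)='F' (+6 fires, +5 burnt)
  -> target ignites at step 2
Step 3: cell (2,1)='.' (+3 fires, +6 burnt)
Step 4: cell (2,1)='.' (+3 fires, +3 burnt)
Step 5: cell (2,1)='.' (+2 fires, +3 burnt)
Step 6: cell (2,1)='.' (+0 fires, +2 burnt)
  fire out at step 6

2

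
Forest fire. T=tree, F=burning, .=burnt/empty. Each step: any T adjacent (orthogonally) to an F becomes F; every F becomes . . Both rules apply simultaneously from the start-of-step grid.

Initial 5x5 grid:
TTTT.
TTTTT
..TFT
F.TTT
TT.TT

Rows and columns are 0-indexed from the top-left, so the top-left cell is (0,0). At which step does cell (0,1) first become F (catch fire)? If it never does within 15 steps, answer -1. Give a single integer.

Step 1: cell (0,1)='T' (+5 fires, +2 burnt)
Step 2: cell (0,1)='T' (+7 fires, +5 burnt)
Step 3: cell (0,1)='T' (+3 fires, +7 burnt)
Step 4: cell (0,1)='F' (+2 fires, +3 burnt)
  -> target ignites at step 4
Step 5: cell (0,1)='.' (+1 fires, +2 burnt)
Step 6: cell (0,1)='.' (+0 fires, +1 burnt)
  fire out at step 6

4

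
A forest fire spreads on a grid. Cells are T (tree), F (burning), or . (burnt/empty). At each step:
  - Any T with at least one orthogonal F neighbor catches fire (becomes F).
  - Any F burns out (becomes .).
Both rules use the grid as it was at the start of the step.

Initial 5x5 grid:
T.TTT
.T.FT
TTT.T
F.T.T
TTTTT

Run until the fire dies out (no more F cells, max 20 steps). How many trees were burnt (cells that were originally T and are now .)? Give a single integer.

Answer: 16

Derivation:
Step 1: +4 fires, +2 burnt (F count now 4)
Step 2: +5 fires, +4 burnt (F count now 5)
Step 3: +4 fires, +5 burnt (F count now 4)
Step 4: +3 fires, +4 burnt (F count now 3)
Step 5: +0 fires, +3 burnt (F count now 0)
Fire out after step 5
Initially T: 17, now '.': 24
Total burnt (originally-T cells now '.'): 16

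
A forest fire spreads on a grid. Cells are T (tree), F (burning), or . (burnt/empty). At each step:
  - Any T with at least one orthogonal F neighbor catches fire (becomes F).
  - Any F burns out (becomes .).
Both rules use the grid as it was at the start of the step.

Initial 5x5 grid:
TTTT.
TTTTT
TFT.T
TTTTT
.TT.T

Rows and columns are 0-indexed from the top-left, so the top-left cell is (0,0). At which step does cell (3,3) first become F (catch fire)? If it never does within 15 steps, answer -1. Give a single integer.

Step 1: cell (3,3)='T' (+4 fires, +1 burnt)
Step 2: cell (3,3)='T' (+6 fires, +4 burnt)
Step 3: cell (3,3)='F' (+5 fires, +6 burnt)
  -> target ignites at step 3
Step 4: cell (3,3)='.' (+3 fires, +5 burnt)
Step 5: cell (3,3)='.' (+2 fires, +3 burnt)
Step 6: cell (3,3)='.' (+0 fires, +2 burnt)
  fire out at step 6

3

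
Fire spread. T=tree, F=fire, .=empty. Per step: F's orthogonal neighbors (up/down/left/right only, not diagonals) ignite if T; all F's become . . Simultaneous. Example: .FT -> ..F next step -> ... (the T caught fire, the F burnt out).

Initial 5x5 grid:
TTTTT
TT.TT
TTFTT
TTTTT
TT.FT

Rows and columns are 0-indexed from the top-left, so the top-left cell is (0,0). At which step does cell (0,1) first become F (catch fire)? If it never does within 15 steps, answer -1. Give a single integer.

Step 1: cell (0,1)='T' (+5 fires, +2 burnt)
Step 2: cell (0,1)='T' (+6 fires, +5 burnt)
Step 3: cell (0,1)='F' (+6 fires, +6 burnt)
  -> target ignites at step 3
Step 4: cell (0,1)='.' (+4 fires, +6 burnt)
Step 5: cell (0,1)='.' (+0 fires, +4 burnt)
  fire out at step 5

3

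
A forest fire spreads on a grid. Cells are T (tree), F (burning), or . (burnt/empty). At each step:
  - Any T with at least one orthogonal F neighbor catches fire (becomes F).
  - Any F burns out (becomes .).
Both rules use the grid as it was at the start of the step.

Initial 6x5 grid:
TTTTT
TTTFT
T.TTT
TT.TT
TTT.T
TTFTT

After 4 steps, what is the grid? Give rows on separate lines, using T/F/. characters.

Step 1: 7 trees catch fire, 2 burn out
  TTTFT
  TTF.F
  T.TFT
  TT.TT
  TTF.T
  TF.FT
Step 2: 9 trees catch fire, 7 burn out
  TTF.F
  TF...
  T.F.F
  TT.FT
  TF..T
  F...F
Step 3: 6 trees catch fire, 9 burn out
  TF...
  F....
  T....
  TF..F
  F...F
  .....
Step 4: 3 trees catch fire, 6 burn out
  F....
  .....
  F....
  F....
  .....
  .....

F....
.....
F....
F....
.....
.....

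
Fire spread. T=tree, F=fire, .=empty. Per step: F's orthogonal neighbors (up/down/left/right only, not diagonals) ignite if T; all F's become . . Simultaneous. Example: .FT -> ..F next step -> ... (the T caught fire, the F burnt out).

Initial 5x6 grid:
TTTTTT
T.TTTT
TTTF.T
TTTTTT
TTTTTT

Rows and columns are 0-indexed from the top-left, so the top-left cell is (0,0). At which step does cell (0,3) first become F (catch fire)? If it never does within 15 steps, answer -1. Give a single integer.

Step 1: cell (0,3)='T' (+3 fires, +1 burnt)
Step 2: cell (0,3)='F' (+7 fires, +3 burnt)
  -> target ignites at step 2
Step 3: cell (0,3)='.' (+8 fires, +7 burnt)
Step 4: cell (0,3)='.' (+7 fires, +8 burnt)
Step 5: cell (0,3)='.' (+2 fires, +7 burnt)
Step 6: cell (0,3)='.' (+0 fires, +2 burnt)
  fire out at step 6

2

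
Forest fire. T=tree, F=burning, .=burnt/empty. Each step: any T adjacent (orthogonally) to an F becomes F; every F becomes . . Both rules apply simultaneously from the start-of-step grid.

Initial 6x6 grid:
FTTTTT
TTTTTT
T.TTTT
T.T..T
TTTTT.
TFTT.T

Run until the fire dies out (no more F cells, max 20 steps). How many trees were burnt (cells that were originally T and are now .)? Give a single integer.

Answer: 27

Derivation:
Step 1: +5 fires, +2 burnt (F count now 5)
Step 2: +6 fires, +5 burnt (F count now 6)
Step 3: +5 fires, +6 burnt (F count now 5)
Step 4: +4 fires, +5 burnt (F count now 4)
Step 5: +3 fires, +4 burnt (F count now 3)
Step 6: +2 fires, +3 burnt (F count now 2)
Step 7: +1 fires, +2 burnt (F count now 1)
Step 8: +1 fires, +1 burnt (F count now 1)
Step 9: +0 fires, +1 burnt (F count now 0)
Fire out after step 9
Initially T: 28, now '.': 35
Total burnt (originally-T cells now '.'): 27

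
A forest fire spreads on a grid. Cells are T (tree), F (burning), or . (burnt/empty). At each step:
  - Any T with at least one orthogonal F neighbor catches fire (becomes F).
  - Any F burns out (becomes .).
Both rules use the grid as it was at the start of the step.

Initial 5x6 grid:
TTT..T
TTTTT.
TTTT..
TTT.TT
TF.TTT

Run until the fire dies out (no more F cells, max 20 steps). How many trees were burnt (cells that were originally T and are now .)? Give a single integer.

Answer: 16

Derivation:
Step 1: +2 fires, +1 burnt (F count now 2)
Step 2: +3 fires, +2 burnt (F count now 3)
Step 3: +3 fires, +3 burnt (F count now 3)
Step 4: +4 fires, +3 burnt (F count now 4)
Step 5: +3 fires, +4 burnt (F count now 3)
Step 6: +1 fires, +3 burnt (F count now 1)
Step 7: +0 fires, +1 burnt (F count now 0)
Fire out after step 7
Initially T: 22, now '.': 24
Total burnt (originally-T cells now '.'): 16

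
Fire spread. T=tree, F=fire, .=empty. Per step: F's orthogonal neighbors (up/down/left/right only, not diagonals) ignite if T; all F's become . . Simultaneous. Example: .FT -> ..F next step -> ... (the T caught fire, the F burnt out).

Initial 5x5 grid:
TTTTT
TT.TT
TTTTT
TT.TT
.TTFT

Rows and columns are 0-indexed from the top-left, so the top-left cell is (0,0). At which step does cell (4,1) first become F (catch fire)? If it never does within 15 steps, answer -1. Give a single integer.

Step 1: cell (4,1)='T' (+3 fires, +1 burnt)
Step 2: cell (4,1)='F' (+3 fires, +3 burnt)
  -> target ignites at step 2
Step 3: cell (4,1)='.' (+4 fires, +3 burnt)
Step 4: cell (4,1)='.' (+4 fires, +4 burnt)
Step 5: cell (4,1)='.' (+4 fires, +4 burnt)
Step 6: cell (4,1)='.' (+2 fires, +4 burnt)
Step 7: cell (4,1)='.' (+1 fires, +2 burnt)
Step 8: cell (4,1)='.' (+0 fires, +1 burnt)
  fire out at step 8

2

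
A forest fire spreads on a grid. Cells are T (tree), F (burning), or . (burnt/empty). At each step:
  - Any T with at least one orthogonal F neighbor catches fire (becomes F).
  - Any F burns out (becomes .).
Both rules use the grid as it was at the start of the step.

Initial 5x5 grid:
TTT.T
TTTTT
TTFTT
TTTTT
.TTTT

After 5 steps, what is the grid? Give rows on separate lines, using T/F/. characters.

Step 1: 4 trees catch fire, 1 burn out
  TTT.T
  TTFTT
  TF.FT
  TTFTT
  .TTTT
Step 2: 8 trees catch fire, 4 burn out
  TTF.T
  TF.FT
  F...F
  TF.FT
  .TFTT
Step 3: 7 trees catch fire, 8 burn out
  TF..T
  F...F
  .....
  F...F
  .F.FT
Step 4: 3 trees catch fire, 7 burn out
  F...F
  .....
  .....
  .....
  ....F
Step 5: 0 trees catch fire, 3 burn out
  .....
  .....
  .....
  .....
  .....

.....
.....
.....
.....
.....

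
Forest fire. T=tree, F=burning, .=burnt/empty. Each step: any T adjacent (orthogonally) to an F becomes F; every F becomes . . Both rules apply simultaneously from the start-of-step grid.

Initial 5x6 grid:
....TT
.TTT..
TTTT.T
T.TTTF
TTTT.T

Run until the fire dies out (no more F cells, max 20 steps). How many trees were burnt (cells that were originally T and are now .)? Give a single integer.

Step 1: +3 fires, +1 burnt (F count now 3)
Step 2: +1 fires, +3 burnt (F count now 1)
Step 3: +3 fires, +1 burnt (F count now 3)
Step 4: +3 fires, +3 burnt (F count now 3)
Step 5: +3 fires, +3 burnt (F count now 3)
Step 6: +3 fires, +3 burnt (F count now 3)
Step 7: +1 fires, +3 burnt (F count now 1)
Step 8: +0 fires, +1 burnt (F count now 0)
Fire out after step 8
Initially T: 19, now '.': 28
Total burnt (originally-T cells now '.'): 17

Answer: 17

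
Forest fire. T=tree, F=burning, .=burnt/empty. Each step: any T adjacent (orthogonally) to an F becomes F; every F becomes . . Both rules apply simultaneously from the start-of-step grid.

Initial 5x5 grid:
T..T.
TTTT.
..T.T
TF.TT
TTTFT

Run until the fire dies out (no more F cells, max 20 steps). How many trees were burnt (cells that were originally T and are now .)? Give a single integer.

Answer: 8

Derivation:
Step 1: +5 fires, +2 burnt (F count now 5)
Step 2: +2 fires, +5 burnt (F count now 2)
Step 3: +1 fires, +2 burnt (F count now 1)
Step 4: +0 fires, +1 burnt (F count now 0)
Fire out after step 4
Initially T: 15, now '.': 18
Total burnt (originally-T cells now '.'): 8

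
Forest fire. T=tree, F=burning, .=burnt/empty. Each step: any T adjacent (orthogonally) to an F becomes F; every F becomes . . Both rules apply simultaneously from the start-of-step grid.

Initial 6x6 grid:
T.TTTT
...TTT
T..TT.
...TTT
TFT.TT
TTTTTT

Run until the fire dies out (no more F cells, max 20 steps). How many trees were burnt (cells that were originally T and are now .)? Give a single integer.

Step 1: +3 fires, +1 burnt (F count now 3)
Step 2: +2 fires, +3 burnt (F count now 2)
Step 3: +1 fires, +2 burnt (F count now 1)
Step 4: +1 fires, +1 burnt (F count now 1)
Step 5: +2 fires, +1 burnt (F count now 2)
Step 6: +2 fires, +2 burnt (F count now 2)
Step 7: +3 fires, +2 burnt (F count now 3)
Step 8: +2 fires, +3 burnt (F count now 2)
Step 9: +3 fires, +2 burnt (F count now 3)
Step 10: +2 fires, +3 burnt (F count now 2)
Step 11: +1 fires, +2 burnt (F count now 1)
Step 12: +0 fires, +1 burnt (F count now 0)
Fire out after step 12
Initially T: 24, now '.': 34
Total burnt (originally-T cells now '.'): 22

Answer: 22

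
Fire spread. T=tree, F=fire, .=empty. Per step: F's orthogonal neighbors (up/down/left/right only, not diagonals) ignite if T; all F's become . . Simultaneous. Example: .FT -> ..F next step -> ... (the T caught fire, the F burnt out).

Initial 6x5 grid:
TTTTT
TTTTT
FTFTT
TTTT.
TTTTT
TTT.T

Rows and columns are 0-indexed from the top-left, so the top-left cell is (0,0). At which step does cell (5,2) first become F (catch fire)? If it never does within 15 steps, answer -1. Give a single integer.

Step 1: cell (5,2)='T' (+6 fires, +2 burnt)
Step 2: cell (5,2)='T' (+9 fires, +6 burnt)
Step 3: cell (5,2)='F' (+7 fires, +9 burnt)
  -> target ignites at step 3
Step 4: cell (5,2)='.' (+3 fires, +7 burnt)
Step 5: cell (5,2)='.' (+1 fires, +3 burnt)
Step 6: cell (5,2)='.' (+0 fires, +1 burnt)
  fire out at step 6

3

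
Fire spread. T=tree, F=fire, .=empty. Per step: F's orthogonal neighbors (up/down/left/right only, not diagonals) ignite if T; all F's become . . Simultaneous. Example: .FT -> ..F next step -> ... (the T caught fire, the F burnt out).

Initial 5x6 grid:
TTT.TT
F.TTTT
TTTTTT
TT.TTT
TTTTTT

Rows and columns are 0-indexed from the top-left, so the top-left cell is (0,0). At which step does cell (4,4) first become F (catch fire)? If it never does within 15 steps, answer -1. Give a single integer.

Step 1: cell (4,4)='T' (+2 fires, +1 burnt)
Step 2: cell (4,4)='T' (+3 fires, +2 burnt)
Step 3: cell (4,4)='T' (+4 fires, +3 burnt)
Step 4: cell (4,4)='T' (+3 fires, +4 burnt)
Step 5: cell (4,4)='T' (+4 fires, +3 burnt)
Step 6: cell (4,4)='T' (+4 fires, +4 burnt)
Step 7: cell (4,4)='F' (+4 fires, +4 burnt)
  -> target ignites at step 7
Step 8: cell (4,4)='.' (+2 fires, +4 burnt)
Step 9: cell (4,4)='.' (+0 fires, +2 burnt)
  fire out at step 9

7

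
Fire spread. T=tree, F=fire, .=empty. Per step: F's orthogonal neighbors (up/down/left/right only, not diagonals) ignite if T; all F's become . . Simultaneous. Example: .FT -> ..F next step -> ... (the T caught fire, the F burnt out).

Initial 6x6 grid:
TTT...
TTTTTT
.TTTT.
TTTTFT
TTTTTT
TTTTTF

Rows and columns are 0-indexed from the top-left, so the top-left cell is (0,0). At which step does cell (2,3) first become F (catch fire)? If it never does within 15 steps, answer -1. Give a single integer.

Step 1: cell (2,3)='T' (+6 fires, +2 burnt)
Step 2: cell (2,3)='F' (+5 fires, +6 burnt)
  -> target ignites at step 2
Step 3: cell (2,3)='.' (+6 fires, +5 burnt)
Step 4: cell (2,3)='.' (+5 fires, +6 burnt)
Step 5: cell (2,3)='.' (+4 fires, +5 burnt)
Step 6: cell (2,3)='.' (+2 fires, +4 burnt)
Step 7: cell (2,3)='.' (+1 fires, +2 burnt)
Step 8: cell (2,3)='.' (+0 fires, +1 burnt)
  fire out at step 8

2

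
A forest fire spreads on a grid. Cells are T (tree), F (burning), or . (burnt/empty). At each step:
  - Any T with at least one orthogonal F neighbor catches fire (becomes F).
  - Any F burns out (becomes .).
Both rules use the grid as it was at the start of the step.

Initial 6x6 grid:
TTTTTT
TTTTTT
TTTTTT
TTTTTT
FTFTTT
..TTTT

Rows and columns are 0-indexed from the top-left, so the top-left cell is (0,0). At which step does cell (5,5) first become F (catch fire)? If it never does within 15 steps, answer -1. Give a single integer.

Step 1: cell (5,5)='T' (+5 fires, +2 burnt)
Step 2: cell (5,5)='T' (+6 fires, +5 burnt)
Step 3: cell (5,5)='T' (+7 fires, +6 burnt)
Step 4: cell (5,5)='F' (+7 fires, +7 burnt)
  -> target ignites at step 4
Step 5: cell (5,5)='.' (+4 fires, +7 burnt)
Step 6: cell (5,5)='.' (+2 fires, +4 burnt)
Step 7: cell (5,5)='.' (+1 fires, +2 burnt)
Step 8: cell (5,5)='.' (+0 fires, +1 burnt)
  fire out at step 8

4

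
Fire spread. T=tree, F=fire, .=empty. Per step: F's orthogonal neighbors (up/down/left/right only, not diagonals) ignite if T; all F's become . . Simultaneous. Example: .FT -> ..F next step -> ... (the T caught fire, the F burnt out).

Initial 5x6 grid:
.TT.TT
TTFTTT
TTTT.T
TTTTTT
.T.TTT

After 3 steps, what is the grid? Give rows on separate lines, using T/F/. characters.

Step 1: 4 trees catch fire, 1 burn out
  .TF.TT
  TF.FTT
  TTFT.T
  TTTTTT
  .T.TTT
Step 2: 6 trees catch fire, 4 burn out
  .F..TT
  F...FT
  TF.F.T
  TTFTTT
  .T.TTT
Step 3: 5 trees catch fire, 6 burn out
  ....FT
  .....F
  F....T
  TF.FTT
  .T.TTT

....FT
.....F
F....T
TF.FTT
.T.TTT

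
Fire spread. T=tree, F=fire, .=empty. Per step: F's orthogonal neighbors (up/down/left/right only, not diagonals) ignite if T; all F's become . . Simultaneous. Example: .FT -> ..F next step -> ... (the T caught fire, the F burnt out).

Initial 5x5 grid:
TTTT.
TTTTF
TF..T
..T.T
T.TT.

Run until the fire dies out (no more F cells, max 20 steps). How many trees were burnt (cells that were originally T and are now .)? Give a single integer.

Step 1: +4 fires, +2 burnt (F count now 4)
Step 2: +5 fires, +4 burnt (F count now 5)
Step 3: +2 fires, +5 burnt (F count now 2)
Step 4: +0 fires, +2 burnt (F count now 0)
Fire out after step 4
Initially T: 15, now '.': 21
Total burnt (originally-T cells now '.'): 11

Answer: 11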